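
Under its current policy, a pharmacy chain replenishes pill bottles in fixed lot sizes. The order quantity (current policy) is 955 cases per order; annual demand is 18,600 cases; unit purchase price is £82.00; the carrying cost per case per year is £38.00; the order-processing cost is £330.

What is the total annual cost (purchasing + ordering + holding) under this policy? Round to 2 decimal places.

Ordering: D/Q × S = 18,600/955 × £330 = £6,427.23
Holding:  Q/2 × H = 955/2 × £38 = £18,145.00
Purchase cost = D·C = 18,600 × 82 = £1,525,200.00
Total = £6,427.23 + £18,145.00 + £1,525,200.00 = £1,549,772.23

£1,549,772.23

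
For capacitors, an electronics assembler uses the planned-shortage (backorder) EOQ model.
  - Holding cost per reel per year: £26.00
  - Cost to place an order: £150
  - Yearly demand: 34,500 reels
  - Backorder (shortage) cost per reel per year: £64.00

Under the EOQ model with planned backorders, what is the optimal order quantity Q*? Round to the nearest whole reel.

Q* = √(2DS/H) · √((H + b)/b)
   = √(2 × 34,500 × 150 / 26) · √((26 + 64) / 64)
   = 630.933 × 1.1859 ≈ 748.19

748 reels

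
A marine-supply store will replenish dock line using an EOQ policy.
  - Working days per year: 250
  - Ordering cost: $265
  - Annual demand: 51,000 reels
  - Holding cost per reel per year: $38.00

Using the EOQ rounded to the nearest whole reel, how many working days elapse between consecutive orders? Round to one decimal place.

2DS/H = 2·51,000·265/38 = 711,315.79
EOQ = √711,315.79 ≈ 843.40 → Q = 843 reels
Days between orders = 250 / (D/Q) = 250 / 60.498 ≈ 4.132

4.1 days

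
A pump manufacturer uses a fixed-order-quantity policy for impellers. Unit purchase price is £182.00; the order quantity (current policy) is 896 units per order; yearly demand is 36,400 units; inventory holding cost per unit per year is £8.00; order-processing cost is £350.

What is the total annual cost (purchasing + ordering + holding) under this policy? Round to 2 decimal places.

Annual ordering cost = (D/Q)·S = (36,400/896) × 350 = £14,218.75
Annual holding cost  = (Q/2)·H = (896/2) × 8 = £3,584.00
Purchase cost = D·C = 36,400 × 182 = £6,624,800.00
Total = £14,218.75 + £3,584.00 + £6,624,800.00 = £6,642,602.75

£6,642,602.75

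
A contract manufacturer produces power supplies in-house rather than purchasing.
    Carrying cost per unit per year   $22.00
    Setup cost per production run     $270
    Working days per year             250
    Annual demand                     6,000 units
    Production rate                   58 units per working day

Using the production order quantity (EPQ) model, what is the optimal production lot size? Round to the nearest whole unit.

501 units

d = 6,000/250 = 24.0000 units/day;  effective holding cost H(1 − d/p) = 22·(1 − 24.0000/58) = 12.89655
Q* = √(2DS / H_eff) = √(2·6,000·270 / 12.89655) ≈ 501.23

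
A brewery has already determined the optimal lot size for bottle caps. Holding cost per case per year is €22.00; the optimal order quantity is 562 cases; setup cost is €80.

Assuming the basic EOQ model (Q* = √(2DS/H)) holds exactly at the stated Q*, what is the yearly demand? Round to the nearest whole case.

EOQ relation: Q² = 2DS/H, so rearrange for the unknown.
D = Q²H / (2S) = 562² × 22 / (2 × 80) = 43,428.55

43,429 cases per year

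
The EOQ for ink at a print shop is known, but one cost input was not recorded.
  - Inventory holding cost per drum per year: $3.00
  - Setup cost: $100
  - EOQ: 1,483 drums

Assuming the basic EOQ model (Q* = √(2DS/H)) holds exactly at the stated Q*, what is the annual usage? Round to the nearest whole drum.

Since Q* = (2DS/H)^½, squaring gives Q*²·H = 2DS.
D = Q²H / (2S) = 1,483² × 3 / (2 × 100) = 32,989.33

32,989 drums per year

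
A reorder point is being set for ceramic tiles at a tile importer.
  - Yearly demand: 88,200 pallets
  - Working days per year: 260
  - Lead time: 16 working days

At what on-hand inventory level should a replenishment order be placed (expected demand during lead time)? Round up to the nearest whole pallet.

5,428 pallets

Daily demand d = 88,200 / 260 = 339.231 pallets/day
Demand during lead time = 339.231 × 16 = 5,427.69
Reorder point = 5,427.69 → round up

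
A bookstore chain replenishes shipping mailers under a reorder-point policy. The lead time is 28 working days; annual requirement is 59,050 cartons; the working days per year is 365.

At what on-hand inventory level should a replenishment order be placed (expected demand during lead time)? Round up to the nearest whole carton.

4,530 cartons

Daily demand d = 59,050 / 365 = 161.781 cartons/day
Demand during lead time = 161.781 × 28 = 4,529.86
Reorder point = 4,529.86 → round up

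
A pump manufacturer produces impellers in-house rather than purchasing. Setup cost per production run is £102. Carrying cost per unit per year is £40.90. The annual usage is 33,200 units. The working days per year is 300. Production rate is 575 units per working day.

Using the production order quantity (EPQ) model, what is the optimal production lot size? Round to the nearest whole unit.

453 units

d = 33,200/300 = 110.6667 units/day;  effective holding cost H(1 − d/p) = 40.9·(1 − 110.6667/575) = 33.02823
Q* = √(2DS / H_eff) = √(2·33,200·102 / 33.02823) ≈ 452.84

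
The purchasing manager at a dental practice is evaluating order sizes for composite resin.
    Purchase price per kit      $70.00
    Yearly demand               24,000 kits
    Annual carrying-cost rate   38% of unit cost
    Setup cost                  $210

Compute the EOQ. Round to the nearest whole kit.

616 kits

H = i·C = 0.38 × $70 = $26.6000 per kit-year
Q* = √(2·D·S / H) = √(2·24,000·210 / 26.6) = √378,947.4 ≈ 615.59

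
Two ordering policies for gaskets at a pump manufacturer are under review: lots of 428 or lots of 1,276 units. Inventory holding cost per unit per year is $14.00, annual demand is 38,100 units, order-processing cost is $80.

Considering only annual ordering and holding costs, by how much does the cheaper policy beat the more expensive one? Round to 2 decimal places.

$1,203.22

For each Q, cost = (D/Q)·S + (Q/2)·H.
TC(428) = (38,100/428)×80 + (428/2)×14 = $10,117.50
TC(1,276) = (38,100/1,276)×80 + (1,276/2)×14 = $11,320.71
|ΔTC| = |$10,117.50 − $11,320.71| = $1,203.22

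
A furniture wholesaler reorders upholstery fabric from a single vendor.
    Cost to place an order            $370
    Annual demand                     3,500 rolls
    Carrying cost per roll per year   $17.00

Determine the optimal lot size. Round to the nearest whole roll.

390 rolls

Optimal lot size Q* = (2 × 3,500 × $370 / $17)^½ ≈ 390.32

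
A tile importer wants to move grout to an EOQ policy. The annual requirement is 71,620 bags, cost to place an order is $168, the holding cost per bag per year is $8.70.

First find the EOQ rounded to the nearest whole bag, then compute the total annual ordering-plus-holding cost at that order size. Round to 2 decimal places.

$14,469.26

EOQ = √(2DS/H) = √(2 × 71,620 × 168 / 8.7)
    = √(2,766,013.79) ≈ 1,663.13 → Q = 1,663 bags
Ordering: D/Q × S = 71,620/1,663 × $168 = $7,235.21
Holding:  Q/2 × H = 1,663/2 × $8.7 = $7,234.05
Total = $7,235.21 + $7,234.05 = $14,469.26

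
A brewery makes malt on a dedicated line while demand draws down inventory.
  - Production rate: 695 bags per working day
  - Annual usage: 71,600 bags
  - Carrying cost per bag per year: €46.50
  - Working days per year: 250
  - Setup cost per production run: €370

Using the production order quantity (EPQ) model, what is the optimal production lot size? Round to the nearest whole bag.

1,392 bags

d = 71,600/250 = 286.4000 bags/day;  effective holding cost H(1 − d/p) = 46.5·(1 − 286.4000/695) = 27.33799
Q* = √(2DS / H_eff) = √(2·71,600·370 / 27.33799) ≈ 1,392.16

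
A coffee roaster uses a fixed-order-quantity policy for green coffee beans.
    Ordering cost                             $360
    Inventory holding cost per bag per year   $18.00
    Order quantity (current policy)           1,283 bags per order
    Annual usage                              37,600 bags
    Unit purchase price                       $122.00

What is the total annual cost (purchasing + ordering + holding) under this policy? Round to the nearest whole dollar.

$4,609,297

Annual ordering cost = (D/Q)·S = (37,600/1,283) × 360 = $10,550.27
Annual holding cost  = (Q/2)·H = (1,283/2) × 18 = $11,547.00
Purchase cost = D·C = 37,600 × 122 = $4,587,200.00
Total = $10,550.27 + $11,547.00 + $4,587,200.00 = $4,609,297.27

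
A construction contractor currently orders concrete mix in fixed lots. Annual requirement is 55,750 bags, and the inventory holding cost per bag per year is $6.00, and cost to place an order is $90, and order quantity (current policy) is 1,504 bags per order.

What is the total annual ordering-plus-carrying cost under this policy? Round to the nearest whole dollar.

Annual ordering cost = (D/Q)·S = (55,750/1,504) × 90 = $3,336.10
Annual holding cost  = (Q/2)·H = (1,504/2) × 6 = $4,512.00
Total = $3,336.10 + $4,512.00 = $7,848.10

$7,848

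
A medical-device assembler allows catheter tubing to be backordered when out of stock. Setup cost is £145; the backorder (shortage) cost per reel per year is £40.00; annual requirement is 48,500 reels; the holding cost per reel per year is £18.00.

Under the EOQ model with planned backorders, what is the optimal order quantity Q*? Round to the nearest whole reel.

1,064 reels

Q* = √(2DS/H) · √((H + b)/b)
   = √(2 × 48,500 × 145 / 18) · √((18 + 40) / 40)
   = 883.962 × 1.2042 ≈ 1,064.43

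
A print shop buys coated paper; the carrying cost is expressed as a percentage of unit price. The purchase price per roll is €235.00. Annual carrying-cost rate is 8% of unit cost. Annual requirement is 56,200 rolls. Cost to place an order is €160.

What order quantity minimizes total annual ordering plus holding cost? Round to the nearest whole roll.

H = i·C = 0.08 × €235 = €18.8000 per roll-year
Q* = √(2·D·S / H) = √(2·56,200·160 / 18.8) = √956,595.7 ≈ 978.06

978 rolls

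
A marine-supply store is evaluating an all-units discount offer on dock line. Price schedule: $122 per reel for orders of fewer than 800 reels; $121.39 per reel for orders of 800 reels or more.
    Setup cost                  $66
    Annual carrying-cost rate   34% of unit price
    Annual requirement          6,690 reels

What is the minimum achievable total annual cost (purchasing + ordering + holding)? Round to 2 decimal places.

H₁ = 34%×$122 = $41.4800;  H₂ = 34%×$121.39 = $41.2726
EOQ₁ = √(2×6,690×66/41.4800) = 145.91  (< 800, feasible at tier 1)
EOQ₂ = √(2×6,690×66/41.2726) = 146.27  (< 800 → use Q = 800 at tier-2 price)
TC(tier 1 (EOQ₁), Q≈145.9) = $822,232.29
TC(tier 2, Q≈800.0) = $829,160.06
Minimum at tier 1 (EOQ₁): $822,232.29

$822,232.29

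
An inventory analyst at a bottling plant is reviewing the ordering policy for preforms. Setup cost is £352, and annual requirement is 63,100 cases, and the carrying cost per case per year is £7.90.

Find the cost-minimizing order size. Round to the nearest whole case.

2,371 cases

2DS/H = 2·63,100·352/7.9 = 5,623,088.61
EOQ = √5,623,088.61 ≈ 2,371.31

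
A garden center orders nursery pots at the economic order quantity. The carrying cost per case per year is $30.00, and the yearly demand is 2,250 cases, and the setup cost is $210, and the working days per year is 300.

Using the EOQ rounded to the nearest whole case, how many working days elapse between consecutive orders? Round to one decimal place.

23.6 days

Q* = √(2·D·S / H) = √(2·2,250·210 / 30) = √31,500.0 ≈ 177.48 → Q = 177 cases
Days between orders = 300 / (D/Q) = 300 / 12.712 ≈ 23.600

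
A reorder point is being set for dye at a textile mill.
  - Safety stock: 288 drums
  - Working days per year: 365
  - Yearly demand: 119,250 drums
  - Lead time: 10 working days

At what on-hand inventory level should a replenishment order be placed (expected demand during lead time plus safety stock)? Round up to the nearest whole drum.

Daily demand d = 119,250 / 365 = 326.712 drums/day
Demand during lead time = 326.712 × 10 = 3,267.12
Reorder point = 3,267.12 + 288 = 3,555.12 → round up

3,556 drums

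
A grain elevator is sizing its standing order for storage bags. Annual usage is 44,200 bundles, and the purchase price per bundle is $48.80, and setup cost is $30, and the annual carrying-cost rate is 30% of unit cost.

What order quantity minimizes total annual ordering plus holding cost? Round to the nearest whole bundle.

426 bundles

H = i·C = 0.3 × $48.8 = $14.6400 per bundle-year
2DS/H = 2·44,200·30/14.64 = 181,147.54
EOQ = √181,147.54 ≈ 425.61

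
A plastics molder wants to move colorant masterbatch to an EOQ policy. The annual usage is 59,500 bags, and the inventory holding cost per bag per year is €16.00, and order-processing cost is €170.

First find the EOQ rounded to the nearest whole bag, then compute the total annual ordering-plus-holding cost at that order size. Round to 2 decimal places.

€17,991.11

2DS/H = 2·59,500·170/16 = 1,264,375.00
EOQ = √1,264,375.00 ≈ 1,124.44 → Q = 1,124 bags
Ordering: D/Q × S = 59,500/1,124 × €170 = €8,999.11
Holding:  Q/2 × H = 1,124/2 × €16 = €8,992.00
Total = €8,999.11 + €8,992.00 = €17,991.11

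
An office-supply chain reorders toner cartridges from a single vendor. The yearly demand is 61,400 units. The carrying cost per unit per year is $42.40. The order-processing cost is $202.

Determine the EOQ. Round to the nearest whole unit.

Optimal lot size Q* = (2 × 61,400 × $202 / $42.4)^½ ≈ 764.88

765 units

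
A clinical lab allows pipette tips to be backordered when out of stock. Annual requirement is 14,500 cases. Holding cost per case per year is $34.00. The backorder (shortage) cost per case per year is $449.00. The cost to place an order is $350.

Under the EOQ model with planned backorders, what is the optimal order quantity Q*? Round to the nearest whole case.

Basic EOQ = √(2·14,500·350/34) = 546.378
Backorder adjustment √((H+b)/b) = √((34+449)/449) = 1.0372
Q* = 546.378 × 1.0372 ≈ 566.69

567 cases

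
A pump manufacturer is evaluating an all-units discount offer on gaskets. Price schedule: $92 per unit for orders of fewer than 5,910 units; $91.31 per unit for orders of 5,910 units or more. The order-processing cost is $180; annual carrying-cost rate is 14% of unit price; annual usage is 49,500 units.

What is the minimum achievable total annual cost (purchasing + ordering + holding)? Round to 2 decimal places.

H₁ = 14%×$92 = $12.8800;  H₂ = 14%×$91.31 = $12.7834
EOQ₁ = √(2×49,500×180/12.8800) = 1,176.24  (< 5,910, feasible at tier 1)
EOQ₂ = √(2×49,500×180/12.7834) = 1,180.68  (< 5,910 → use Q = 5,910 at tier-2 price)
TC(tier 1 (EOQ₁), Q≈1,176.2) = $4,569,149.97
TC(tier 2, Q≈5,910.0) = $4,559,127.56
Minimum at tier 2: $4,559,127.56

$4,559,127.56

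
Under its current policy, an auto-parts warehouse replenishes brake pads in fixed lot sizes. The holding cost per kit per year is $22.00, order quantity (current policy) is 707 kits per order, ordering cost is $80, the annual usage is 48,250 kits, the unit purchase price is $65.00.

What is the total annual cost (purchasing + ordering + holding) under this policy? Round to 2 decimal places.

$3,149,486.69

Annual ordering cost = (D/Q)·S = (48,250/707) × 80 = $5,459.69
Annual holding cost  = (Q/2)·H = (707/2) × 22 = $7,777.00
Purchase cost = D·C = 48,250 × 65 = $3,136,250.00
Total = $5,459.69 + $7,777.00 + $3,136,250.00 = $3,149,486.69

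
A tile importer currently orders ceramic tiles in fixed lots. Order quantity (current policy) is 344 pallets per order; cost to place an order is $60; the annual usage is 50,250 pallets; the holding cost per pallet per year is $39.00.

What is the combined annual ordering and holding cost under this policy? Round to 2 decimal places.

Orders/yr = 50,250/344 = 146.076; ordering cost = 146.076 × $60 = $8,764.53
Average inventory = 344/2 = 172; holding cost = 172 × $39 = $6,708.00
Total = $8,764.53 + $6,708.00 = $15,472.53

$15,472.53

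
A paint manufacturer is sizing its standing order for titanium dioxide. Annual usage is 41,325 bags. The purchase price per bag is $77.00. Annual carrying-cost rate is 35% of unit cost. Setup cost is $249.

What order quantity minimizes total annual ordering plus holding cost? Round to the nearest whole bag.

Carrying cost H = $77 × 35% = $26.9500/bag/yr
Q* = √(2·D·S / H) = √(2·41,325·249 / 26.95) = √763,630.8 ≈ 873.86

874 bags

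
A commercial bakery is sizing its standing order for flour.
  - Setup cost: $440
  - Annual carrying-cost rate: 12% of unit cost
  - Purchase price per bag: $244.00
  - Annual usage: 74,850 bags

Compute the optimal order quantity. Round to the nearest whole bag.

1,500 bags

H = i·C = 0.12 × $244 = $29.2800 per bag-year
2DS/H = 2·74,850·440/29.28 = 2,249,590.16
EOQ = √2,249,590.16 ≈ 1,499.86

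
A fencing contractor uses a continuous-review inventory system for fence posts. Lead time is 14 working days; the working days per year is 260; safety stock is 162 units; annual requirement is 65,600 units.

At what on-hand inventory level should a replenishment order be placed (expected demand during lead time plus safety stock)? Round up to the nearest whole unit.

3,695 units

Daily demand d = 65,600 / 260 = 252.308 units/day
Demand during lead time = 252.308 × 14 = 3,532.31
Reorder point = 3,532.31 + 162 = 3,694.31 → round up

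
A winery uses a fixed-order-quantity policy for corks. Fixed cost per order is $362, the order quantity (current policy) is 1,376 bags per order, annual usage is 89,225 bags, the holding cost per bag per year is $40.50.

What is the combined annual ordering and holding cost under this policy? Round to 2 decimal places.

Ordering: D/Q × S = 89,225/1,376 × $362 = $23,473.44
Holding:  Q/2 × H = 1,376/2 × $40.5 = $27,864.00
Total = $23,473.44 + $27,864.00 = $51,337.44

$51,337.44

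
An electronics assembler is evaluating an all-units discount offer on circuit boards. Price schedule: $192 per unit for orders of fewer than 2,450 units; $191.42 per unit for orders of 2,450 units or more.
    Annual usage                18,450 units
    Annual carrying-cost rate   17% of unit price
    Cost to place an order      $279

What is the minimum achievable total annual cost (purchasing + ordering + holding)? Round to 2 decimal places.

H₁ = 17%×$192 = $32.6400;  H₂ = 17%×$191.42 = $32.5414
EOQ₁ = √(2×18,450×279/32.6400) = 561.62  (< 2,450, feasible at tier 1)
EOQ₂ = √(2×18,450×279/32.5414) = 562.47  (< 2,450 → use Q = 2,450 at tier-2 price)
TC(tier 1 (EOQ₁), Q≈561.6) = $3,560,731.18
TC(tier 2, Q≈2,450.0) = $3,573,663.26
Minimum at tier 1 (EOQ₁): $3,560,731.18

$3,560,731.18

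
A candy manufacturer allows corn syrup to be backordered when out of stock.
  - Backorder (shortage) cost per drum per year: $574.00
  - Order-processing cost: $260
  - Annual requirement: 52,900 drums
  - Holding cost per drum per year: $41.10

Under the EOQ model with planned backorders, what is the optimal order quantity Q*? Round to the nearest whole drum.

Basic EOQ = √(2·52,900·260/41.1) = 818.104
Backorder adjustment √((H+b)/b) = √((41.1+574)/574) = 1.0352
Q* = 818.104 × 1.0352 ≈ 846.89

847 drums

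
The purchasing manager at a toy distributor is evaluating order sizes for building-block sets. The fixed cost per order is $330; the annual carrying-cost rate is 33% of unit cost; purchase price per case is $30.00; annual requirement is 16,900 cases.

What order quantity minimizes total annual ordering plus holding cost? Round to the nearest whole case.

Carrying cost H = $30 × 33% = $9.9000/case/yr
EOQ = √(2DS/H) = √(2 × 16,900 × 330 / 9.9)
    = √(1,126,666.67) ≈ 1,061.45

1,061 cases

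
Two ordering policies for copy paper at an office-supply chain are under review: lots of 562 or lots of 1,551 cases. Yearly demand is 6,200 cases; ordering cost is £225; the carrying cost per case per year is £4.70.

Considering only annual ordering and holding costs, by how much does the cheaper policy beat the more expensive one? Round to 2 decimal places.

£741.36

For each Q, cost = (D/Q)·S + (Q/2)·H.
TC(562) = (6,200/562)×225 + (562/2)×4.7 = £3,802.91
TC(1,551) = (6,200/1,551)×225 + (1,551/2)×4.7 = £4,544.27
|ΔTC| = |£3,802.91 − £4,544.27| = £741.36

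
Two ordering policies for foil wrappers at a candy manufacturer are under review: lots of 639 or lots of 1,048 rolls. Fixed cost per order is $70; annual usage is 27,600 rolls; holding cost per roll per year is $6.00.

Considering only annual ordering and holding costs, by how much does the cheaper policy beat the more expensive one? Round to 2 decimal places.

TC(Q) = (D/Q)S + (Q/2)H
TC(639) = (27,600/639)×70 + (639/2)×6 = $4,940.47
TC(1,048) = (27,600/1,048)×70 + (1,048/2)×6 = $4,987.51
|ΔTC| = |$4,940.47 − $4,987.51| = $47.04

$47.04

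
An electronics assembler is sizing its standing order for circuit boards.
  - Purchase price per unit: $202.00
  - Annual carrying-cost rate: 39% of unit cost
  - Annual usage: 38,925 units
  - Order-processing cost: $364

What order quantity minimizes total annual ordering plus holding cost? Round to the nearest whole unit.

Holding cost per unit per year: H = 39% × $202 = $78.7800
EOQ = √(2DS/H) = √(2 × 38,925 × 364 / 78.78)
    = √(359,702.97) ≈ 599.75

600 units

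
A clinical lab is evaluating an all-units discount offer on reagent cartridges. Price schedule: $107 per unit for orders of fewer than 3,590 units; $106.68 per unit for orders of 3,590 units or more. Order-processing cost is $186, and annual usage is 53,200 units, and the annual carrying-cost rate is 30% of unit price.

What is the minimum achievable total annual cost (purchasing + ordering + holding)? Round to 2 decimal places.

$5,717,604.60

H₁ = 30%×$107 = $32.1000;  H₂ = 30%×$106.68 = $32.0040
EOQ₁ = √(2×53,200×186/32.1000) = 785.19  (< 3,590, feasible at tier 1)
EOQ₂ = √(2×53,200×186/32.0040) = 786.37  (< 3,590 → use Q = 3,590 at tier-2 price)
TC(tier 1 (EOQ₁), Q≈785.2) = $5,717,604.60
TC(tier 2, Q≈3,590.0) = $5,735,579.50
Minimum at tier 1 (EOQ₁): $5,717,604.60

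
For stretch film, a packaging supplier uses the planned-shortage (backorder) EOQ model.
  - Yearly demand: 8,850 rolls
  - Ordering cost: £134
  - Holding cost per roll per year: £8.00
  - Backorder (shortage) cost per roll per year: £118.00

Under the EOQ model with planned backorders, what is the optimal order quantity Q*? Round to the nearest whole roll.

Q* = √(2DS/H) · √((H + b)/b)
   = √(2 × 8,850 × 134 / 8) · √((8 + 118) / 118)
   = 544.495 × 1.0333 ≈ 562.65

563 rolls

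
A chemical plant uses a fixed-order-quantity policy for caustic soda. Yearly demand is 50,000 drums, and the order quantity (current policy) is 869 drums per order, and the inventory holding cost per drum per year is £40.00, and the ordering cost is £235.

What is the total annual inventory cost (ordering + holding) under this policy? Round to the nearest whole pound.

£30,901

Orders/yr = 50,000/869 = 57.537; ordering cost = 57.537 × £235 = £13,521.29
Average inventory = 869/2 = 434.5; holding cost = 434.5 × £40 = £17,380.00
Total = £13,521.29 + £17,380.00 = £30,901.29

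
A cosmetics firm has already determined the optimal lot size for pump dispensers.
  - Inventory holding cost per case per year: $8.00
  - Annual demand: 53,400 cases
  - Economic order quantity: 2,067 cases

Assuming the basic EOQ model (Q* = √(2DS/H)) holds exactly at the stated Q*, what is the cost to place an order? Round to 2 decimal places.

$320.04

From Q* = √(2DS/H) ⇒ Q*² = 2DS/H.
S = Q²H / (2D) = 2,067² × 8 / (2 × 53,400) = 320.0366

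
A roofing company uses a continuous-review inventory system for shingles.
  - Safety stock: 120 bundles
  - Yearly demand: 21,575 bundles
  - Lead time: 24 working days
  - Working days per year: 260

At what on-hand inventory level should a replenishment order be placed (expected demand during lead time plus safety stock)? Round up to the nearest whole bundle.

Daily demand d = 21,575 / 260 = 82.981 bundles/day
Demand during lead time = 82.981 × 24 = 1,991.54
Reorder point = 1,991.54 + 120 = 2,111.54 → round up

2,112 bundles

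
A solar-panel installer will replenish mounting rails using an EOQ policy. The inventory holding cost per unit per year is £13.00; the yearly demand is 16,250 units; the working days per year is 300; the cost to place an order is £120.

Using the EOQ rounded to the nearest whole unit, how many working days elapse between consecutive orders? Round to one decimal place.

10.1 days

Optimal lot size Q* = (2 × 16,250 × £120 / £13)^½ ≈ 547.72 → Q = 548 units
T = Q/D × 300 days = 548/16,250 × 300 = 10.117 days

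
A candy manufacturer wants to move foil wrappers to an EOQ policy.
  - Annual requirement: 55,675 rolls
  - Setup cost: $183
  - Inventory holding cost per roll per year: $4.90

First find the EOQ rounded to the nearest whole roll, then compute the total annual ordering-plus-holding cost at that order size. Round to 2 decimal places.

Optimal lot size Q* = (2 × 55,675 × $183 / $4.9)^½ ≈ 2,039.26 → Q = 2,039 rolls
Ordering: D/Q × S = 55,675/2,039 × $183 = $4,996.82
Holding:  Q/2 × H = 2,039/2 × $4.9 = $4,995.55
Total = $4,996.82 + $4,995.55 = $9,992.37

$9,992.37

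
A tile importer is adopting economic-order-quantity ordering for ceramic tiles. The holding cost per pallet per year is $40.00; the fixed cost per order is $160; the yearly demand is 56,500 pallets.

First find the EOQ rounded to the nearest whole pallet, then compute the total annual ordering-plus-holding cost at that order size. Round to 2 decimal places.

$26,892.38

EOQ = √(2DS/H) = √(2 × 56,500 × 160 / 40)
    = √(452,000.00) ≈ 672.31 → Q = 672 pallets
Orders/yr = 56,500/672 = 84.077; ordering cost = 84.077 × $160 = $13,452.38
Average inventory = 672/2 = 336; holding cost = 336 × $40 = $13,440.00
Total = $13,452.38 + $13,440.00 = $26,892.38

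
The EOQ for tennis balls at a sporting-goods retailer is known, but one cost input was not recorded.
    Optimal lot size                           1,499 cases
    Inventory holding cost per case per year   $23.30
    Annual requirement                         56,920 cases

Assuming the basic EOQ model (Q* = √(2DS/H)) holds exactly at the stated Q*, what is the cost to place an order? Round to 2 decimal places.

$459.90

Since Q* = (2DS/H)^½, squaring gives Q*²·H = 2DS.
S = Q²H / (2D) = 1,499² × 23.3 / (2 × 56,920) = 459.9009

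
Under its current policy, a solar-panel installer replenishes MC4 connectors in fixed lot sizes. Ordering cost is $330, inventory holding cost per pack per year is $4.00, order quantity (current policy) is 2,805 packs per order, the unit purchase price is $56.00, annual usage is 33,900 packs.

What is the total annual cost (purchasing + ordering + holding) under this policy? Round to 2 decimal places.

$1,907,998.24

Annual ordering cost = (D/Q)·S = (33,900/2,805) × 330 = $3,988.24
Annual holding cost  = (Q/2)·H = (2,805/2) × 4 = $5,610.00
Purchase cost = D·C = 33,900 × 56 = $1,898,400.00
Total = $3,988.24 + $5,610.00 + $1,898,400.00 = $1,907,998.24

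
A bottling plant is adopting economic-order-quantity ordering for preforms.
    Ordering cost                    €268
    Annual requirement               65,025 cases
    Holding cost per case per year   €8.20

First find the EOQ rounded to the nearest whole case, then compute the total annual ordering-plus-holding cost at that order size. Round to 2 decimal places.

Q* = √(2·D·S / H) = √(2·65,025·268 / 8.2) = √4,250,414.6 ≈ 2,061.65 → Q = 2,062 cases
Orders/yr = 65,025/2,062 = 31.535; ordering cost = 31.535 × €268 = €8,451.36
Average inventory = 2,062/2 = 1031; holding cost = 1031 × €8.2 = €8,454.20
Total = €8,451.36 + €8,454.20 = €16,905.56

€16,905.56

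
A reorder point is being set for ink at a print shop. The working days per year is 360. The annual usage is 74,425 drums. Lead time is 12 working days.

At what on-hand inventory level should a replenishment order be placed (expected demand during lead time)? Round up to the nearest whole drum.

2,481 drums

Daily demand d = 74,425 / 360 = 206.736 drums/day
Demand during lead time = 206.736 × 12 = 2,480.83
Reorder point = 2,480.83 → round up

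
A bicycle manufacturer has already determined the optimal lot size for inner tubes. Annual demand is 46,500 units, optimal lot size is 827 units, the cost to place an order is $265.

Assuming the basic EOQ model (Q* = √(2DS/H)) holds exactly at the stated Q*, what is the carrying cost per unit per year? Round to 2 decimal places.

$36.03

EOQ relation: Q² = 2DS/H, so rearrange for the unknown.
H = 2DS / Q² = 2 × 46,500 × 265 / 827² = 36.0344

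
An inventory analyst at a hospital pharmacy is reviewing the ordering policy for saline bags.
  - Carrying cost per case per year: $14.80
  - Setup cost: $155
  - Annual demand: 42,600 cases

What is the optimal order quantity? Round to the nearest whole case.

945 cases

Q* = √(2·D·S / H) = √(2·42,600·155 / 14.8) = √892,297.3 ≈ 944.61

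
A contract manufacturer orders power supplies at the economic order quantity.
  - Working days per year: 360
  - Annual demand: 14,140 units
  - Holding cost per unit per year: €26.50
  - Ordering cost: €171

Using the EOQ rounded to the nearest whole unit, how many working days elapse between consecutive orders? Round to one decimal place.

10.9 days

2DS/H = 2·14,140·171/26.5 = 182,486.04
EOQ = √182,486.04 ≈ 427.18 → Q = 427 units
T = Q/D × 360 days = 427/14,140 × 360 = 10.871 days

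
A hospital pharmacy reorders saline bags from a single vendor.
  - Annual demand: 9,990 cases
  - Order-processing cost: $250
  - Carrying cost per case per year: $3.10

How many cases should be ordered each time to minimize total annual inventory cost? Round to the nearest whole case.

Q* = √(2·D·S / H) = √(2·9,990·250 / 3.1) = √1,611,290.3 ≈ 1,269.37

1,269 cases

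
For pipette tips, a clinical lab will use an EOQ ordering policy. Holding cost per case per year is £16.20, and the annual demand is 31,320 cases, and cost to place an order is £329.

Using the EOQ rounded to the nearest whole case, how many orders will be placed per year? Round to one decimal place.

27.8 orders per year

EOQ = √(2DS/H) = √(2 × 31,320 × 329 / 16.2)
    = √(1,272,133.33) ≈ 1,127.89 → Q = 1,128
N = D/Q = 31,320/1,128 ≈ 27.766 orders/yr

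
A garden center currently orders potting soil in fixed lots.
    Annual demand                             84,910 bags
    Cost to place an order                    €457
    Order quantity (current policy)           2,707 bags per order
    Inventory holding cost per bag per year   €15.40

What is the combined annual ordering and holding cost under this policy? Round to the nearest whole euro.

Ordering: D/Q × S = 84,910/2,707 × €457 = €14,334.64
Holding:  Q/2 × H = 2,707/2 × €15.4 = €20,843.90
Total = €14,334.64 + €20,843.90 = €35,178.54

€35,179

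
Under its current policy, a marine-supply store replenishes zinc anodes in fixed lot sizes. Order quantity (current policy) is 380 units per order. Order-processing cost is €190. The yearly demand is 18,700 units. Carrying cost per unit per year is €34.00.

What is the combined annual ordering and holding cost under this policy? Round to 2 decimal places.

€15,810.00

Orders/yr = 18,700/380 = 49.211; ordering cost = 49.211 × €190 = €9,350.00
Average inventory = 380/2 = 190; holding cost = 190 × €34 = €6,460.00
Total = €9,350.00 + €6,460.00 = €15,810.00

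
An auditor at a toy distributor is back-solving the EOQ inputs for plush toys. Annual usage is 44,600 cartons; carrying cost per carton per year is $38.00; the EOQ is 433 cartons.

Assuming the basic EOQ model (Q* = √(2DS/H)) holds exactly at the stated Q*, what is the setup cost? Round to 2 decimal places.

$79.87

From Q* = √(2DS/H) ⇒ Q*² = 2DS/H.
S = Q²H / (2D) = 433² × 38 / (2 × 44,600) = 79.8720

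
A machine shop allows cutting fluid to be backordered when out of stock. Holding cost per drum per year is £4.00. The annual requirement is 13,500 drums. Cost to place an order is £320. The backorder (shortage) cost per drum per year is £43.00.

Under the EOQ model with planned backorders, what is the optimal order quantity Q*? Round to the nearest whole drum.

1,537 drums

Q* = √(2DS/H) · √((H + b)/b)
   = √(2 × 13,500 × 320 / 4) · √((4 + 43) / 43)
   = 1,469.694 × 1.0455 ≈ 1,536.53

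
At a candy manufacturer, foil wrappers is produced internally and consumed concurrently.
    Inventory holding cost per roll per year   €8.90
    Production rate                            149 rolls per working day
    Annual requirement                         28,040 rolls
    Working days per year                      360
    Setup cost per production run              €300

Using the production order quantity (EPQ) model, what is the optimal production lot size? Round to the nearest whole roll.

1,990 rolls

d = 28,040/360 = 77.8889 rolls/day;  effective holding cost H(1 − d/p) = 8.9·(1 − 77.8889/149) = 4.24758
Q* = √(2DS / H_eff) = √(2·28,040·300 / 4.24758) ≈ 1,990.19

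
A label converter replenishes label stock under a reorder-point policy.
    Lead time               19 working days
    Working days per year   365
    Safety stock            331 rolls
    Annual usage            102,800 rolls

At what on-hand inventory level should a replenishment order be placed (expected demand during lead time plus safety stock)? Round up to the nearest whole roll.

5,683 rolls

Daily demand d = 102,800 / 365 = 281.644 rolls/day
Demand during lead time = 281.644 × 19 = 5,351.23
Reorder point = 5,351.23 + 331 = 5,682.23 → round up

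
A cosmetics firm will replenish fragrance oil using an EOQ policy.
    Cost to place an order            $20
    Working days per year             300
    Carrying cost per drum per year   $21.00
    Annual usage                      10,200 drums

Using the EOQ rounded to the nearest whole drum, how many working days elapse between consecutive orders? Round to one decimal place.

EOQ = √(2DS/H) = √(2 × 10,200 × 20 / 21)
    = √(19,428.57) ≈ 139.39 → Q = 139 drums
Days between orders = 300 / (D/Q) = 300 / 73.381 ≈ 4.088

4.1 days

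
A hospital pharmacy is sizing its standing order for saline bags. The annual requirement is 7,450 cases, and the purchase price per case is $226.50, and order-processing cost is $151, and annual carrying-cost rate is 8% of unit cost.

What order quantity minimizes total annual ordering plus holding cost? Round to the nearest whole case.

352 cases

H = i·C = 0.08 × $226.5 = $18.1200 per case-year
Q* = √(2·D·S / H) = √(2·7,450·151 / 18.12) = √124,166.7 ≈ 352.37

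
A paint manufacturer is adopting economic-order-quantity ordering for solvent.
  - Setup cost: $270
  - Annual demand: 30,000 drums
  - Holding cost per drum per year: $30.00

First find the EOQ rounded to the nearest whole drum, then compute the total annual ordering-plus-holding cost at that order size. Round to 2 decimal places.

$22,045.41

Optimal lot size Q* = (2 × 30,000 × $270 / $30)^½ ≈ 734.85 → Q = 735 drums
Annual ordering cost = (D/Q)·S = (30,000/735) × 270 = $11,020.41
Annual holding cost  = (Q/2)·H = (735/2) × 30 = $11,025.00
Total = $11,020.41 + $11,025.00 = $22,045.41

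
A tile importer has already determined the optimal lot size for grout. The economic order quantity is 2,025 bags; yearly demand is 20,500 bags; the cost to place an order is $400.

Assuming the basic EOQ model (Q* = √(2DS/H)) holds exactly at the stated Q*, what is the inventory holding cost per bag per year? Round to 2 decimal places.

EOQ relation: Q² = 2DS/H, so rearrange for the unknown.
H = 2DS / Q² = 2 × 20,500 × 400 / 2,025² = 3.9994

$4.00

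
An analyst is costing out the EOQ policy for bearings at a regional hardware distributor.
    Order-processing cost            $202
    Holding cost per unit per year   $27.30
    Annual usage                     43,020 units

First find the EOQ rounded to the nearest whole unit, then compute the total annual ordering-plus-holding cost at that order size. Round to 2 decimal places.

$21,782.47

Q* = √(2·D·S / H) = √(2·43,020·202 / 27.3) = √636,633.0 ≈ 797.89 → Q = 798 units
Ordering: D/Q × S = 43,020/798 × $202 = $10,889.77
Holding:  Q/2 × H = 798/2 × $27.3 = $10,892.70
Total = $10,889.77 + $10,892.70 = $21,782.47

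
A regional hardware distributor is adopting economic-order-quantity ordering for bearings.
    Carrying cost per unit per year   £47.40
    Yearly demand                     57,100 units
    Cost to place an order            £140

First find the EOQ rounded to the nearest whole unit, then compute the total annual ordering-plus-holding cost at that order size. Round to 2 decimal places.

£27,528.74

Q* = √(2·D·S / H) = √(2·57,100·140 / 47.4) = √337,299.6 ≈ 580.77 → Q = 581 units
Orders/yr = 57,100/581 = 98.279; ordering cost = 98.279 × £140 = £13,759.04
Average inventory = 581/2 = 290.5; holding cost = 290.5 × £47.4 = £13,769.70
Total = £13,759.04 + £13,769.70 = £27,528.74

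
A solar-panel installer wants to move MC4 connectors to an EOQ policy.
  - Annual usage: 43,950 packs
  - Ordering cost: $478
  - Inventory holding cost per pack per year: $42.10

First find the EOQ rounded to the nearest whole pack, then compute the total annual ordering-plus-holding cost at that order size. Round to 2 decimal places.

Optimal lot size Q* = (2 × 43,950 × $478 / $42.1)^½ ≈ 999.00 → Q = 999 packs
Ordering: D/Q × S = 43,950/999 × $478 = $21,029.13
Holding:  Q/2 × H = 999/2 × $42.1 = $21,028.95
Total = $21,029.13 + $21,028.95 = $42,058.08

$42,058.08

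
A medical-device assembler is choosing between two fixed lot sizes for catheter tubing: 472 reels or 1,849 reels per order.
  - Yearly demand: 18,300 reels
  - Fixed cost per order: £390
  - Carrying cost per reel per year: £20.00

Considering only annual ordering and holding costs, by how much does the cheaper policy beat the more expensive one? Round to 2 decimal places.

For each Q, cost = (D/Q)·S + (Q/2)·H.
TC(472) = (18,300/472)×390 + (472/2)×20 = £19,840.76
TC(1,849) = (18,300/1,849)×390 + (1,849/2)×20 = £22,349.92
Cheaper: Q = 472.  Difference = £2,509.16

£2,509.16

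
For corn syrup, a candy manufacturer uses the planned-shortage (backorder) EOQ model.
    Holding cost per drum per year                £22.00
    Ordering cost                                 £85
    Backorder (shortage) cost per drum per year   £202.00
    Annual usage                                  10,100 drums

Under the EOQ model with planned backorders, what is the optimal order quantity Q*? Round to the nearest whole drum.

294 drums

Basic EOQ = √(2·10,100·85/22) = 279.366
Backorder adjustment √((H+b)/b) = √((22+202)/202) = 1.0530
Q* = 279.366 × 1.0530 ≈ 294.19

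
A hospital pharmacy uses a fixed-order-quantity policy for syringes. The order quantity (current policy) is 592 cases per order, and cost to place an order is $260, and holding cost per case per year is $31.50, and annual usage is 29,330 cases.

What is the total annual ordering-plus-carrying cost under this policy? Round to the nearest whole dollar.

Ordering: D/Q × S = 29,330/592 × $260 = $12,881.42
Holding:  Q/2 × H = 592/2 × $31.5 = $9,324.00
Total = $12,881.42 + $9,324.00 = $22,205.42

$22,205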